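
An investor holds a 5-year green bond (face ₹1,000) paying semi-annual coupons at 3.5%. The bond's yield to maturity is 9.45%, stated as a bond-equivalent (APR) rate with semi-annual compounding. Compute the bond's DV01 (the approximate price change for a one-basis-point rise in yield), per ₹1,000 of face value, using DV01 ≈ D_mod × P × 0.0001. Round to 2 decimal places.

₹0.33

Periodic yield y = 0.04725.
  t   CF        PV=CF/(1+0.04725)^t    t·PV
  1        17.50        16.7104        16.7104
  2        17.50        15.9565        31.9130
  3        17.50        15.2366        45.7097
  4        17.50        14.5491        58.1965
  5        17.50        13.8927        69.4634
  6        17.50        13.2659        79.5952
  7        17.50        12.6673        88.6714
  8        17.50        12.0958        96.7665
  9        17.50        11.5501       103.9507
  10    1,017.50       641.2549     6,412.5495
  Σ                    767.1793     7,003.5262
P = 767.1793; D_Mac = 9.12893 half-year periods = 4.56446 yrs; D_mod = 4.35852 yrs.
DV01 ≈ 4.35852 × 767.1793 × 0.0001 = 0.334377.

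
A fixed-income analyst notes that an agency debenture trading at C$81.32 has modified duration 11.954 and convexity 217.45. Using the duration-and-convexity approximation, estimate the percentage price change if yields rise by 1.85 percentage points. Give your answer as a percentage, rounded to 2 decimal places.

Duration effect: -D_mod·Δy = -11.954 × (+0.0185) = -0.221149
Convexity effect: ½·C·(Δy)² = 0.5 × 217.45 × (0.0185)² = +0.03721113125
ΔP/P ≈ -0.221149 + 0.03721113125 = -0.18393786875
= -18.393786875%.

-18.39%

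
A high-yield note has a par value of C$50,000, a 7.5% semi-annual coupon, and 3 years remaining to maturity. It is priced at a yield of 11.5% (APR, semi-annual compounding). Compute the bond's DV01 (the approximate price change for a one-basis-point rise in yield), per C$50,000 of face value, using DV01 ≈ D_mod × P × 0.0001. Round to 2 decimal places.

C$11.61

Periodic yield y = 0.0575.
  t   CF        PV=CF/(1+0.0575)^t    t·PV
  1     1,875.00     1,773.0496     1,773.0496
  2     1,875.00     1,676.6427     3,353.2854
  3     1,875.00     1,585.4777     4,756.4332
  4     1,875.00     1,499.2697     5,997.0789
  5     1,875.00     1,417.7491     7,088.7457
  6    51,875.00    37,091.6244   222,549.7464
  Σ                 45,043.8133   245,518.3392
P = 45,043.8133; D_Mac = 5.45066 half-year periods = 2.72533 yrs; D_mod = 2.57714 yrs.
DV01 ≈ 2.57714 × 45,043.8133 × 0.0001 = 11.608432.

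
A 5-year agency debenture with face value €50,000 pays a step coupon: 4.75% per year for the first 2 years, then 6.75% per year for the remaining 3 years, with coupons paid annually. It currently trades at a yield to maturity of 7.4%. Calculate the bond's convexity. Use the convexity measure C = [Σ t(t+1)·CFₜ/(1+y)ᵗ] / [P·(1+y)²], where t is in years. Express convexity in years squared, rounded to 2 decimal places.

22.57

With y = 0.074:
  t   CF        PV=CF/(1+0.074)^t    t·PV        t(t+1)·PV
  1     2,375.00     2,211.3594     2,211.3594       4,422.7188
  2     2,375.00     2,058.9939     4,117.9877      12,353.9632
  3     3,375.00     2,724.3377     8,173.0130      32,692.0519
  4     3,375.00     2,536.6272    10,146.5090      50,732.5448
  5    53,375.00    37,352.2254   186,761.1268   1,120,566.7609
  Σ                 46,883.5435   211,409.9959   1,220,768.0395
P = 46,883.5435.
Convexity = Σ t(t+1)·PV / [P·(1+y)²] = 1,220,768.0395 / (46,883.5435 × 1.153476) = 22.57377.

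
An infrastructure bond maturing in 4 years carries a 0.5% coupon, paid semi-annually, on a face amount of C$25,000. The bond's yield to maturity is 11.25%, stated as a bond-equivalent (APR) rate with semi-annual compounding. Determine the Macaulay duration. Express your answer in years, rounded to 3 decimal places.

Periodic yield y = 0.05625. Discount each cash flow and weight by its period:
  t   CF        PV=CF/(1+0.05625)^t    t·PV
  1        62.50        59.1716        59.1716
  2        62.50        56.0204       112.0409
  3        62.50        53.0371       159.1113
  4        62.50        50.2126       200.8506
  5        62.50        47.5386       237.6930
  6        62.50        45.0070       270.0418
  7        62.50        42.6101       298.2710
  8    25,062.50    16,176.7254   129,413.8035
  Σ                 16,530.3229   130,750.9836
Price P = Σ PV = 16,530.3229.
Macaulay duration = Σ(t·PV) / P = 130,750.9836 / 16,530.3229 = 7.90977 half-year periods.
In years: 7.90977 / 2 = 3.95488 years.

3.955 years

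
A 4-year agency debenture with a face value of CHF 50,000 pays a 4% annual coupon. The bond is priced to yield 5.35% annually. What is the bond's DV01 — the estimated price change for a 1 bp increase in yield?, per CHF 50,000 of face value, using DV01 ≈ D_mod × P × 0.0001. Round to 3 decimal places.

CHF 17.038

Periodic yield y = 0.0535.
  t   CF        PV=CF/(1+0.0535)^t    t·PV
  1     2,000.00     1,898.4338     1,898.4338
  2     2,000.00     1,802.0254     3,604.0509
  3     2,000.00     1,710.5130     5,131.5390
  4    52,000.00    42,214.8435   168,859.3741
  Σ                 47,625.8157   179,493.3977
P = 47,625.8157; D_Mac = 3.76883 yrs; D_mod = 3.57743 yrs.
DV01 ≈ 3.57743 × 47,625.8157 × 0.0001 = 17.037817.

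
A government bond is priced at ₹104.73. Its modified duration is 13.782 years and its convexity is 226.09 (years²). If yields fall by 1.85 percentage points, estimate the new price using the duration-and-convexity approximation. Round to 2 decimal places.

₹135.48

Duration effect: -D_mod·Δy = -13.782 × (-0.0185) = +0.254967
Convexity effect: ½·C·(Δy)² = 0.5 × 226.09 × (-0.0185)² = +0.03868965125
ΔP/P ≈ +0.254967 + 0.03868965125 = +0.29365665125
New price ≈ 104.73 × (1 + 0.29365665125) = 135.4846610854125.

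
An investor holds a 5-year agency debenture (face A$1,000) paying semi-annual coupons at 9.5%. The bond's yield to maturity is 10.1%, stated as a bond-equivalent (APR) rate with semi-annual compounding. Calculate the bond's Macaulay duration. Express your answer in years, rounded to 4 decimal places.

4.0815 years

Periodic yield y = 0.0505. Discount each cash flow and weight by its period:
  t   CF        PV=CF/(1+0.0505)^t    t·PV
  1        47.50        45.2166        45.2166
  2        47.50        43.0429        86.0858
  3        47.50        40.9737       122.9212
  4        47.50        39.0040       156.0161
  5        47.50        37.1290       185.6450
  6        47.50        35.3441       212.0648
  7        47.50        33.6451       235.5154
  8        47.50        32.0277       256.2212
  9        47.50        30.4880       274.3921
  10    1,047.50       640.0199     6,400.1988
  Σ                    976.8909     7,974.2769
Price P = Σ PV = 976.8909.
Macaulay duration = Σ(t·PV) / P = 7,974.2769 / 976.8909 = 8.16291 half-year periods.
In years: 8.16291 / 2 = 4.08146 years.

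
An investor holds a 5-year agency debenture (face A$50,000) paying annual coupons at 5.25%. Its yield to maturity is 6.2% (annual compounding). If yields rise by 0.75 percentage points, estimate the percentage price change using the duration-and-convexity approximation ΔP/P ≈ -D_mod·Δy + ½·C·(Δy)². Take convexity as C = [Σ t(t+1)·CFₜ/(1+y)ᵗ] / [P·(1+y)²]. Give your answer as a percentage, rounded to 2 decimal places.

With y = 0.062:
  t   CF        PV=CF/(1+0.062)^t    t·PV        t(t+1)·PV
  1     2,625.00     2,471.7514     2,471.7514       4,943.5028
  2     2,625.00     2,327.4495     4,654.8991      13,964.6972
  3     2,625.00     2,191.5721     6,574.7162      26,298.8649
  4     2,625.00     2,063.6272     8,254.5087      41,272.5437
  5    52,625.00    38,955.5666   194,777.8329   1,168,666.9971
  Σ                 48,009.9668   216,733.7083   1,255,146.6058
P = 48,009.9668; D_Mac = 4.51435 yrs; D_mod = 4.25080 yrs; C = 23.18003.
Duration effect: -4.25080 × (+0.0075) = -0.031881
Convexity effect: 0.5 × 23.18003 × (0.0075)² = +0.0006519
ΔP/P ≈ -0.031881 + 0.0006519 = -0.031229 = -3.1229%.

-3.12%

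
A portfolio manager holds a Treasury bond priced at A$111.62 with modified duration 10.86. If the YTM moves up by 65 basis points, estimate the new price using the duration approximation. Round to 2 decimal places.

A$103.74

Duration approximation: ΔP/P ≈ -D_mod · Δy = -10.86 × (+0.0065) = -0.070590.
New price ≈ 111.62 × (1 - 0.070590) = 103.7407442.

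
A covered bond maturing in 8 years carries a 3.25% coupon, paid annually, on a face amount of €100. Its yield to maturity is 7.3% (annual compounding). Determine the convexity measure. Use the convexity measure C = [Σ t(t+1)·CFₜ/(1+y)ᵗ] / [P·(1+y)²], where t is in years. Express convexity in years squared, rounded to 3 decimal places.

52.546

With y = 0.073:
  t   CF        PV=CF/(1+0.073)^t    t·PV        t(t+1)·PV
  1         3.25         3.0289         3.0289           6.0578
  2         3.25         2.8228         5.6456          16.9369
  3         3.25         2.6308         7.8923          31.5693
  4         3.25         2.4518         9.8072          49.0359
  5         3.25         2.2850        11.4250          68.5498
  6         3.25         2.1295        12.7772          89.4405
  7         3.25         1.9847        13.8926         111.1408
  8       103.25        58.7614       470.0914       4,230.8223
  Σ                     76.0949       534.5602       4,603.5533
P = 76.0949.
Convexity = Σ t(t+1)·PV / [P·(1+y)²] = 4,603.5533 / (76.0949 × 1.151329) = 52.54582.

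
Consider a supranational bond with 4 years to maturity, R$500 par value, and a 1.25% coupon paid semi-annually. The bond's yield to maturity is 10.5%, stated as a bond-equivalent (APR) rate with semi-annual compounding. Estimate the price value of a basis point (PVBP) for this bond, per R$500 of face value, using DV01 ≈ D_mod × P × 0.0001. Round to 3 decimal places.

R$0.130

Periodic yield y = 0.0525.
  t   CF        PV=CF/(1+0.0525)^t    t·PV
  1        3.125         2.9691         2.9691
  2        3.125         2.8210         5.6420
  3        3.125         2.6803         8.0409
  4        3.125         2.5466        10.1864
  5        3.125         2.4196        12.0979
  6        3.125         2.2989        13.7933
  7        3.125         2.1842        15.2895
  8      503.125       334.1174     2,672.9390
  Σ                    352.0371     2,740.9582
P = 352.0371; D_Mac = 7.78599 half-year periods = 3.89300 yrs; D_mod = 3.69881 yrs.
DV01 ≈ 3.69881 × 352.0371 × 0.0001 = 0.130212.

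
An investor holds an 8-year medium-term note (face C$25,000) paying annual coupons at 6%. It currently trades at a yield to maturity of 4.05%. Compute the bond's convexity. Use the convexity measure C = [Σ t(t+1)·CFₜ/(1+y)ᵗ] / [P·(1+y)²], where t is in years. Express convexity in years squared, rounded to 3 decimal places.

51.997

With y = 0.0405:
  t   CF        PV=CF/(1+0.0405)^t    t·PV        t(t+1)·PV
  1     1,500.00     1,441.6146     1,441.6146       2,883.2292
  2     1,500.00     1,385.5018     2,771.0036       8,313.0107
  3     1,500.00     1,331.5731     3,994.7192      15,978.8769
  4     1,500.00     1,279.7435     5,118.9739      25,594.8693
  5     1,500.00     1,229.9313     6,149.6563      36,897.9375
  6     1,500.00     1,182.0579     7,092.3474      49,646.4320
  7     1,500.00     1,136.0480     7,952.3357      63,618.6859
  8    26,500.00    19,288.9771   154,311.8168   1,388,806.3514
  Σ                 28,275.4472   188,832.4675   1,591,739.3930
P = 28,275.4472.
Convexity = Σ t(t+1)·PV / [P·(1+y)²] = 1,591,739.3930 / (28,275.4472 × 1.082640) = 51.99700.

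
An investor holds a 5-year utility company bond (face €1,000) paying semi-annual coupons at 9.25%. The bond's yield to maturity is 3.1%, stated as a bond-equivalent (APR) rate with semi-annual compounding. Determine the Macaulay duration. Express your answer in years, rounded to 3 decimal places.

4.233 years

Periodic yield y = 0.0155. Discount each cash flow and weight by its period:
  t   CF        PV=CF/(1+0.0155)^t    t·PV
  1        46.25        45.5441        45.5441
  2        46.25        44.8489        89.6978
  3        46.25        44.1644       132.4931
  4        46.25        43.4903       173.9610
  5        46.25        42.8265       214.1323
  6        46.25        42.1728       253.0366
  7        46.25        41.5291       290.7035
  8        46.25        40.8952       327.1616
  9        46.25        40.2710       362.4390
  10    1,046.25       897.0904     8,970.9037
  Σ                  1,282.8325    10,860.0727
Price P = Σ PV = 1,282.8325.
Macaulay duration = Σ(t·PV) / P = 10,860.0727 / 1,282.8325 = 8.46570 half-year periods.
In years: 8.46570 / 2 = 4.23285 years.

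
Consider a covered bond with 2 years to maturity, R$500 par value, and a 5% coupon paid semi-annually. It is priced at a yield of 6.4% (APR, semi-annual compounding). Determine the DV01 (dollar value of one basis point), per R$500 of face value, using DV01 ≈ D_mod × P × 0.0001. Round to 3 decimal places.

Periodic yield y = 0.032.
  t   CF        PV=CF/(1+0.032)^t    t·PV
  1        12.50        12.1124        12.1124
  2        12.50        11.7368        23.4736
  3        12.50        11.3729        34.1187
  4       512.50       451.8300     1,807.3201
  Σ                    487.0521     1,877.0248
P = 487.0521; D_Mac = 3.85385 half-year periods = 1.92692 yrs; D_mod = 1.86717 yrs.
DV01 ≈ 1.86717 × 487.0521 × 0.0001 = 0.090941.

R$0.091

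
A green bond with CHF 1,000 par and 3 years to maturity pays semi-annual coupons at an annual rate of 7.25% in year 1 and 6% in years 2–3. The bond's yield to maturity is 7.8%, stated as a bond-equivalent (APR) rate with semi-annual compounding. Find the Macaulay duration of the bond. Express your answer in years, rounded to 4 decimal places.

2.7588 years

Periodic yield y = 0.039. Discount each cash flow and weight by its period:
  t   CF        PV=CF/(1+0.039)^t    t·PV
  1        36.25        34.8893        34.8893
  2        36.25        33.5797        67.1594
  3        30.00        26.7470        80.2409
  4        30.00        25.7430       102.9720
  5        30.00        24.7767       123.8835
  6     1,030.00       818.7361     4,912.4166
  Σ                    964.4718     5,321.5617
Price P = Σ PV = 964.4718.
Macaulay duration = Σ(t·PV) / P = 5,321.5617 / 964.4718 = 5.51759 half-year periods.
In years: 5.51759 / 2 = 2.75880 years.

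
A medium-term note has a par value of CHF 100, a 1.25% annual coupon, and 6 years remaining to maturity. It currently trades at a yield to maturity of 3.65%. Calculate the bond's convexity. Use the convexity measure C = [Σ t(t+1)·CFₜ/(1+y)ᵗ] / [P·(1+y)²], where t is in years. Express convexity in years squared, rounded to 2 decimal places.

37.39

With y = 0.0365:
  t   CF        PV=CF/(1+0.0365)^t    t·PV        t(t+1)·PV
  1         1.25         1.2060         1.2060           2.4120
  2         1.25         1.1635         2.3270           6.9811
  3         1.25         1.1225         3.3676          13.4705
  4         1.25         1.0830         4.3320          21.6602
  5         1.25         1.0449         5.2244          31.3462
  6       101.25        81.6543       489.9260       3,429.4817
  Σ                     87.2742       506.3830       3,505.3516
P = 87.2742.
Convexity = Σ t(t+1)·PV / [P·(1+y)²] = 3,505.3516 / (87.2742 × 1.074332) = 37.38582.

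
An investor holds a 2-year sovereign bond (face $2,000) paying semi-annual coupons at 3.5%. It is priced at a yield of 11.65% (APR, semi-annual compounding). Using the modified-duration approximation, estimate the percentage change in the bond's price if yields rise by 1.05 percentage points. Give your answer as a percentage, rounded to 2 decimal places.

-1.93%

Periodic yield y = 0.05825. Modified duration first:
  t   CF        PV=CF/(1+0.05825)^t    t·PV
  1        35.00        33.0735        33.0735
  2        35.00        31.2530        62.5060
  3        35.00        29.5327        88.5981
  4     2,035.00     1,622.5994     6,490.3975
  Σ                  1,716.4585     6,674.5751
P = 1,716.4585; D_Mac = 3.88857 half-year periods = 1.94429 yrs; D_mod = 1.94429/(1+0.05825) = 1.83727 yrs.
ΔP/P ≈ -D_mod · Δy = -1.83727 × (+0.0105) = -0.019291 = -1.9291%.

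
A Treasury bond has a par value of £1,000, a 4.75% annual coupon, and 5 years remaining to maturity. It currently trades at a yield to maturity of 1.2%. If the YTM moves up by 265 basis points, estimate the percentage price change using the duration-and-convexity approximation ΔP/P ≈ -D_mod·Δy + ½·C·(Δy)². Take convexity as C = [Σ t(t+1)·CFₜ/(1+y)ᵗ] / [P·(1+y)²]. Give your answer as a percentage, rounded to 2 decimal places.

With y = 0.012:
  t   CF        PV=CF/(1+0.012)^t    t·PV        t(t+1)·PV
  1        47.50        46.9368        46.9368          93.8735
  2        47.50        46.3802        92.7604         278.2812
  3        47.50        45.8302       137.4907         549.9628
  4        47.50        45.2868       181.1472         905.7358
  5     1,047.50       986.8507     4,934.2537      29,605.5221
  Σ                  1,171.2847     5,392.5887      31,433.3754
P = 1,171.2847; D_Mac = 4.60399 yrs; D_mod = 4.54940 yrs; C = 26.20400.
Duration effect: -4.54940 × (+0.0265) = -0.120559
Convexity effect: 0.5 × 26.20400 × (0.0265)² = +0.0092009
ΔP/P ≈ -0.120559 + 0.0092009 = -0.111358 = -11.1358%.

-11.14%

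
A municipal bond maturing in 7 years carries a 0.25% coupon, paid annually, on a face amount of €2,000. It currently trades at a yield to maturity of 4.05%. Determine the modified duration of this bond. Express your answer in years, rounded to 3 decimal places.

6.669 years

Periodic yield y = 0.0405. First find Macaulay duration:
  t   CF        PV=CF/(1+0.0405)^t    t·PV
  1         5.00         4.8054         4.8054
  2         5.00         4.6183         9.2367
  3         5.00         4.4386        13.3157
  4         5.00         4.2658        17.0632
  5         5.00         4.0998        20.4989
  6         5.00         3.9402        23.6412
  7     2,005.00     1,518.5174    10,629.6221
  Σ                  1,544.6855    10,718.1832
P = 1,544.6855; Macaulay duration = 10,718.1832 / 1,544.6855 = 6.93875 years.
Modified duration = D_Mac / (1 + y) = 6.93875 / 1.0405 = 6.66867 years.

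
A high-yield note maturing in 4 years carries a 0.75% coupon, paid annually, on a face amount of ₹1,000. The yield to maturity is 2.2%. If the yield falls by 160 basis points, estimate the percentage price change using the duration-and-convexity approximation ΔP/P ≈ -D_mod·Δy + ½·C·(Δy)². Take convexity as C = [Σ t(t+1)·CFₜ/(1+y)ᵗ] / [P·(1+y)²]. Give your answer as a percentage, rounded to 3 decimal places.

With y = 0.022:
  t   CF        PV=CF/(1+0.022)^t    t·PV        t(t+1)·PV
  1         7.50         7.3386         7.3386          14.6771
  2         7.50         7.1806        14.3612          43.0835
  3         7.50         7.0260        21.0780          84.3121
  4     1,007.50       923.5097     3,694.0389      18,470.1944
  Σ                    945.0549     3,736.8166      18,612.2671
P = 945.0549; D_Mac = 3.95407 yrs; D_mod = 3.86896 yrs; C = 18.85560.
Duration effect: -3.86896 × (-0.016) = +0.061903
Convexity effect: 0.5 × 18.85560 × (-0.016)² = +0.0024135
ΔP/P ≈ +0.061903 + 0.0024135 = +0.064317 = +6.4317%.

+6.432%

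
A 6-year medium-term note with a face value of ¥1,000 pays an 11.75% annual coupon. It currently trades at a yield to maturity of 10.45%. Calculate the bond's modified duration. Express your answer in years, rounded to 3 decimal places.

4.225 years

Periodic yield y = 0.1045. First find Macaulay duration:
  t   CF        PV=CF/(1+0.1045)^t    t·PV
  1       117.50       106.3830       106.3830
  2       117.50        96.3178       192.6355
  3       117.50        87.2049       261.6146
  4       117.50        78.9542       315.8166
  5       117.50        71.4841       357.4203
  6     1,117.50       615.5356     3,693.2139
  Σ                  1,055.8795     4,927.0840
P = 1,055.8795; Macaulay duration = 4,927.0840 / 1,055.8795 = 4.66633 years.
Modified duration = D_Mac / (1 + y) = 4.66633 / 1.1045 = 4.22484 years.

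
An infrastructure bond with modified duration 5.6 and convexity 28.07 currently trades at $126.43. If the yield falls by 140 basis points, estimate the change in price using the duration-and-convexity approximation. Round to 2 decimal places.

Duration effect: -D_mod·Δy = -5.6 × (-0.014) = +0.078400
Convexity effect: ½·C·(Δy)² = 0.5 × 28.07 × (-0.014)² = +0.00275086
ΔP/P ≈ +0.078400 + 0.00275086 = +0.08115086
ΔP ≈ 126.43 × (+0.08115086) = +10.2599032298.

+$10.26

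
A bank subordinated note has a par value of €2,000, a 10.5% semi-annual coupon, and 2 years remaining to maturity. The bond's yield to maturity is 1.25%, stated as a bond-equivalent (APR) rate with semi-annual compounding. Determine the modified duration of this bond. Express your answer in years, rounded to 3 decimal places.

1.857 years

Periodic yield y = 0.00625. First find Macaulay duration:
  t   CF        PV=CF/(1+0.00625)^t    t·PV
  1       105.00       104.3478       104.3478
  2       105.00       103.6997       207.3994
  3       105.00       103.0556       309.1668
  4     2,105.00     2,053.1871     8,212.7484
  Σ                  2,364.2902     8,833.6624
P = 2,364.2902; Macaulay duration = 8,833.6624 / 2,364.2902 = 3.73629 half-year periods = 1.86814 years.
Modified duration = D_Mac / (1 + y) = 1.86814 / 1.00625 = 1.85654 years.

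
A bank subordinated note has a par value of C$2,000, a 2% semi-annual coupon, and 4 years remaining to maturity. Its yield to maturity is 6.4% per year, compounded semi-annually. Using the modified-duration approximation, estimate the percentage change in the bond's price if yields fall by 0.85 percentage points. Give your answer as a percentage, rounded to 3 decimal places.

+3.171%

Periodic yield y = 0.032. Modified duration first:
  t   CF        PV=CF/(1+0.032)^t    t·PV
  1        20.00        19.3798        19.3798
  2        20.00        18.7789        37.5578
  3        20.00        18.1966        54.5899
  4        20.00        17.6324        70.5296
  5        20.00        17.0857        85.4283
  6        20.00        16.5559        99.3352
  7        20.00        16.0425       112.2975
  8     2,020.00     1,570.0511    12,560.4089
  Σ                  1,693.7229    13,039.5270
P = 1,693.7229; D_Mac = 7.69874 half-year periods = 3.84937 yrs; D_mod = 3.84937/(1+0.032) = 3.73001 yrs.
ΔP/P ≈ -D_mod · Δy = -3.73001 × (-0.0085) = +0.031705 = +3.1705%.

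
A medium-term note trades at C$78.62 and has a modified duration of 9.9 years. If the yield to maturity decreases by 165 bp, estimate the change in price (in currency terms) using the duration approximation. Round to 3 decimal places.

Duration approximation: ΔP/P ≈ -D_mod · Δy = -9.9 × (-0.0165) = +0.163350.
ΔP ≈ 78.62 × (+0.163350) = +12.842577.

+C$12.843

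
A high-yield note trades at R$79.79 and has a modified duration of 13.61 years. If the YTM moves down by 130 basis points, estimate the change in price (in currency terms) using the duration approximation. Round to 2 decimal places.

Duration approximation: ΔP/P ≈ -D_mod · Δy = -13.61 × (-0.013) = +0.176930.
ΔP ≈ 79.79 × (+0.176930) = +14.1172447.

+R$14.12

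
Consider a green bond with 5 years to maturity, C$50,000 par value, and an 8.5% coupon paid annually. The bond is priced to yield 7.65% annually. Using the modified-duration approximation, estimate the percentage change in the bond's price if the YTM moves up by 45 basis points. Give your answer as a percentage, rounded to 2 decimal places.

-1.79%

Periodic yield y = 0.0765. Modified duration first:
  t   CF        PV=CF/(1+0.0765)^t    t·PV
  1     4,250.00     3,947.9796     3,947.9796
  2     4,250.00     3,667.4218     7,334.8436
  3     4,250.00     3,406.8015    10,220.4044
  4     4,250.00     3,164.7018    12,658.8072
  5    54,250.00    37,525.7665   187,628.8324
  Σ                 51,712.6711   221,790.8672
P = 51,712.6711; D_Mac = 4.28891 yrs; D_mod = 4.28891/(1+0.0765) = 3.98412 yrs.
ΔP/P ≈ -D_mod · Δy = -3.98412 × (+0.0045) = -0.017929 = -1.7929%.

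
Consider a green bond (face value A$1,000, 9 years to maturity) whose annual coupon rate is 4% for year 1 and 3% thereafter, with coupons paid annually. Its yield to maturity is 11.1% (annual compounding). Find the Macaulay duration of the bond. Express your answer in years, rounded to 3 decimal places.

Periodic yield y = 0.111. Discount each cash flow and weight by its year:
  t   CF        PV=CF/(1+0.111)^t    t·PV
  1        40.00        36.0036        36.0036
  2        30.00        24.3049        48.6097
  3        30.00        21.8766        65.6297
  4        30.00        19.6909        78.7635
  5        30.00        17.7236        88.6178
  6        30.00        15.9528        95.7168
  7        30.00        14.3590       100.5127
  8        30.00        12.9244       103.3948
  9     1,030.00       399.4024     3,594.6218
  Σ                    562.2380     4,211.8704
Price P = Σ PV = 562.2380.
Macaulay duration = Σ(t·PV) / P = 4,211.8704 / 562.2380 = 7.49126 years.

7.491 years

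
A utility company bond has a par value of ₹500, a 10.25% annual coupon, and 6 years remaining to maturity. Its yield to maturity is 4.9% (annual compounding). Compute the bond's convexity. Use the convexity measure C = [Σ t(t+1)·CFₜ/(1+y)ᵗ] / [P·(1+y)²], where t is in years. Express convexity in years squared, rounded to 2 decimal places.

With y = 0.049:
  t   CF        PV=CF/(1+0.049)^t    t·PV        t(t+1)·PV
  1        51.25        48.8561        48.8561          97.7121
  2        51.25        46.5739        93.1479         279.4436
  3        51.25        44.3984       133.1952         532.7809
  4        51.25        42.3245       169.2980         846.4902
  5        51.25        40.3475       201.7374       1,210.4244
  6       551.25       413.7097     2,482.2580      17,375.8062
  Σ                    636.2101     3,128.4926      20,342.6574
P = 636.2101.
Convexity = Σ t(t+1)·PV / [P·(1+y)²] = 20,342.6574 / (636.2101 × 1.100401) = 29.05736.

29.06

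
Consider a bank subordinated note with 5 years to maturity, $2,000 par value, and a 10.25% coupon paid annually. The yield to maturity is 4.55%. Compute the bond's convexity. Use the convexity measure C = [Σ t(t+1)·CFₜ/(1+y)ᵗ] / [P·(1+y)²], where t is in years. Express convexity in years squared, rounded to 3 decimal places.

With y = 0.0455:
  t   CF        PV=CF/(1+0.0455)^t    t·PV        t(t+1)·PV
  1       205.00       196.0784       196.0784         392.1569
  2       205.00       187.5451       375.0903       1,125.2708
  3       205.00       179.3832       538.1496       2,152.5983
  4       205.00       171.5765       686.3059       3,431.5293
  5     2,205.00     1,765.1776     8,825.8880      52,955.3280
  Σ                  2,499.7608    10,621.5121      60,056.8833
P = 2,499.7608.
Convexity = Σ t(t+1)·PV / [P·(1+y)²] = 60,056.8833 / (2,499.7608 × 1.093070) = 21.97942.

21.979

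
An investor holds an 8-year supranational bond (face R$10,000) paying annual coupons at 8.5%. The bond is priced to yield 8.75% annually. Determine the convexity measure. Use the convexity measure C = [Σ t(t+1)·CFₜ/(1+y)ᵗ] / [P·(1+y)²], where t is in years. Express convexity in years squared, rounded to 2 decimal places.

42.03

With y = 0.0875:
  t   CF        PV=CF/(1+0.0875)^t    t·PV        t(t+1)·PV
  1       850.00       781.6092       781.6092       1,563.2184
  2       850.00       718.7211     1,437.4422       4,312.3266
  3       850.00       660.8930     1,982.6789       7,930.7156
  4       850.00       607.7177     2,430.8707      12,154.3534
  5       850.00       558.8208     2,794.1042      16,764.6253
  6       850.00       513.8582     3,083.1495      21,582.0464
  7       850.00       472.5133     3,307.5933      26,460.7466
  8    10,850.00     5,546.2011    44,369.6089     399,326.4797
  Σ                  9,860.3345    60,187.0569     490,094.5120
P = 9,860.3345.
Convexity = Σ t(t+1)·PV / [P·(1+y)²] = 490,094.5120 / (9,860.3345 × 1.182656) = 42.02712.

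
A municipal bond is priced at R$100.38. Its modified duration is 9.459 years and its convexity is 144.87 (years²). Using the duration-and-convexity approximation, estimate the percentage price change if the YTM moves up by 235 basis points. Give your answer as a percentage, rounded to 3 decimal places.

-18.228%

Duration effect: -D_mod·Δy = -9.459 × (+0.0235) = -0.2222865
Convexity effect: ½·C·(Δy)² = 0.5 × 144.87 × (0.0235)² = +0.04000222875
ΔP/P ≈ -0.2222865 + 0.04000222875 = -0.18228427125
= -18.228427125%.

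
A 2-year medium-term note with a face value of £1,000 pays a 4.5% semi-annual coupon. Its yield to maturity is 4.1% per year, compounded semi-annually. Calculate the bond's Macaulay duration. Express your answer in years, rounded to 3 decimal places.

1.935 years

Periodic yield y = 0.0205. Discount each cash flow and weight by its period:
  t   CF        PV=CF/(1+0.0205)^t    t·PV
  1        22.50        22.0480        22.0480
  2        22.50        21.6051        43.2102
  3        22.50        21.1711        63.5133
  4     1,022.50       942.7820     3,771.1280
  Σ                  1,007.6062     3,899.8995
Price P = Σ PV = 1,007.6062.
Macaulay duration = Σ(t·PV) / P = 3,899.8995 / 1,007.6062 = 3.87046 half-year periods.
In years: 3.87046 / 2 = 1.93523 years.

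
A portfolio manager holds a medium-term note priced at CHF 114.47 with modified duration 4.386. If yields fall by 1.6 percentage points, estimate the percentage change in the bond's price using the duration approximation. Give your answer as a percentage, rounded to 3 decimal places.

Duration approximation: ΔP/P ≈ -D_mod · Δy = -4.386 × (-0.016) = +0.070176.
As a percentage: +7.0176%.

+7.018%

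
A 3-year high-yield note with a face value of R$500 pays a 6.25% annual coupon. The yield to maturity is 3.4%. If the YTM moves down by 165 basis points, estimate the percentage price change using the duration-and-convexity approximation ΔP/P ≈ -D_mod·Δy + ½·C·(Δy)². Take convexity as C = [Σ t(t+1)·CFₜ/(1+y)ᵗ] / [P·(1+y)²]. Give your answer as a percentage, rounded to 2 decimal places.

+4.66%

With y = 0.034:
  t   CF        PV=CF/(1+0.034)^t    t·PV        t(t+1)·PV
  1        31.25        30.2224        30.2224          60.4449
  2        31.25        29.2287        58.4573         175.3720
  3       531.25       480.5486     1,441.6458       5,766.5833
  Σ                    539.9997     1,530.3256       6,002.4002
P = 539.9997; D_Mac = 2.83394 yrs; D_mod = 2.74075 yrs; C = 10.39658.
Duration effect: -2.74075 × (-0.0165) = +0.045222
Convexity effect: 0.5 × 10.39658 × (-0.0165)² = +0.0014152
ΔP/P ≈ +0.045222 + 0.0014152 = +0.046638 = +4.6638%.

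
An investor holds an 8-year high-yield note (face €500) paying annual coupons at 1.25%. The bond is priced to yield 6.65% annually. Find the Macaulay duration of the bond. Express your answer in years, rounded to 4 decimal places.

7.5688 years

Periodic yield y = 0.0665. Discount each cash flow and weight by its year:
  t   CF        PV=CF/(1+0.0665)^t    t·PV
  1         6.25         5.8603         5.8603
  2         6.25         5.4949        10.9898
  3         6.25         5.1523        15.4568
  4         6.25         4.8310        19.3240
  5         6.25         4.5298        22.6488
  6         6.25         4.2473        25.4839
  7         6.25         3.9825        27.8774
  8       506.25       302.4671     2,419.7369
  Σ                    336.5651     2,547.3778
Price P = Σ PV = 336.5651.
Macaulay duration = Σ(t·PV) / P = 2,547.3778 / 336.5651 = 7.56875 years.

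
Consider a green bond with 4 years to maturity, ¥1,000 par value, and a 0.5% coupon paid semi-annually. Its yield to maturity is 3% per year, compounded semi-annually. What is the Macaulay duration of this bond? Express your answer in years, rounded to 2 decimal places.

3.96 years

Periodic yield y = 0.015. Discount each cash flow and weight by its period:
  t   CF        PV=CF/(1+0.015)^t    t·PV
  1         2.50         2.4631         2.4631
  2         2.50         2.4267         4.8533
  3         2.50         2.3908         7.1724
  4         2.50         2.3555         9.4218
  5         2.50         2.3207        11.6033
  6         2.50         2.2864        13.7181
  7         2.50         2.2526        15.7680
  8     1,002.50       889.9304     7,119.4432
  Σ                    906.4259     7,184.4432
Price P = Σ PV = 906.4259.
Macaulay duration = Σ(t·PV) / P = 7,184.4432 / 906.4259 = 7.92612 half-year periods.
In years: 7.92612 / 2 = 3.96306 years.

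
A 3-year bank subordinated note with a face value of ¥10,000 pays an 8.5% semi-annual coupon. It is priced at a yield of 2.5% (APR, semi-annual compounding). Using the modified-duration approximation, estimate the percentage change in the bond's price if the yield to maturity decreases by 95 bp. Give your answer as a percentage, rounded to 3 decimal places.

Periodic yield y = 0.0125. Modified duration first:
  t   CF        PV=CF/(1+0.0125)^t    t·PV
  1       425.00       419.7531       419.7531
  2       425.00       414.5709       829.1419
  3       425.00       409.4528     1,228.3584
  4       425.00       404.3978     1,617.5913
  5       425.00       399.4053     1,997.0263
  6    10,425.00     9,676.2231    58,057.3385
  Σ                 11,723.8030    64,149.2094
P = 11,723.8030; D_Mac = 5.47171 half-year periods = 2.73585 yrs; D_mod = 2.73585/(1+0.0125) = 2.70208 yrs.
ΔP/P ≈ -D_mod · Δy = -2.70208 × (-0.0095) = +0.025670 = +2.5670%.

+2.567%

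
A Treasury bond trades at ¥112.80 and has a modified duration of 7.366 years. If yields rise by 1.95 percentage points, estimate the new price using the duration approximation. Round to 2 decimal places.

Duration approximation: ΔP/P ≈ -D_mod · Δy = -7.366 × (+0.0195) = -0.143637.
New price ≈ 112.80 × (1 - 0.143637) = 96.5977464.

¥96.60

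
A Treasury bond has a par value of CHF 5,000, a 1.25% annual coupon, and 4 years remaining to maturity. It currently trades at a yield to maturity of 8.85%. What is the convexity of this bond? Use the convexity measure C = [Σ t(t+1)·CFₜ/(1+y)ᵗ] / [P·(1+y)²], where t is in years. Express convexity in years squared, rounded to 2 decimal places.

With y = 0.0885:
  t   CF        PV=CF/(1+0.0885)^t    t·PV        t(t+1)·PV
  1        62.50        57.4185        57.4185         114.8369
  2        62.50        52.7501       105.5002         316.5005
  3        62.50        48.4613       145.3838         581.5351
  4     5,062.50     3,606.2124    14,424.8496      72,124.2481
  Σ                  3,764.8422    14,733.1520      73,137.1206
P = 3,764.8422.
Convexity = Σ t(t+1)·PV / [P·(1+y)²] = 73,137.1206 / (3,764.8422 × 1.184832) = 16.39586.

16.40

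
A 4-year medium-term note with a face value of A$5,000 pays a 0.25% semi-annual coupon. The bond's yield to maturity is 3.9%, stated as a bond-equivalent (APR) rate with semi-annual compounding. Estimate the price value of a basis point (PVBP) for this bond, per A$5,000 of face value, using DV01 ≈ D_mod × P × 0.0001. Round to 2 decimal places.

Periodic yield y = 0.0195.
  t   CF        PV=CF/(1+0.0195)^t    t·PV
  1         6.25         6.1305         6.1305
  2         6.25         6.0132        12.0264
  3         6.25         5.8982        17.6946
  4         6.25         5.7854        23.1415
  5         6.25         5.6747        28.3736
  6         6.25         5.5662        33.3970
  7         6.25         5.4597        38.2180
  8     5,006.25     4,289.5792    34,316.6337
  Σ                  4,330.1070    34,475.6152
P = 4,330.1070; D_Mac = 7.96184 half-year periods = 3.98092 yrs; D_mod = 3.90478 yrs.
DV01 ≈ 3.90478 × 4,330.1070 × 0.0001 = 1.690810.

A$1.69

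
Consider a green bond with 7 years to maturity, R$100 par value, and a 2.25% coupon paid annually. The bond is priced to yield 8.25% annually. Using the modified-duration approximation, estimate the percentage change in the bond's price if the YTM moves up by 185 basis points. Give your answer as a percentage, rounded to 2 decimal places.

Periodic yield y = 0.0825. Modified duration first:
  t   CF        PV=CF/(1+0.0825)^t    t·PV
  1         2.25         2.0785         2.0785
  2         2.25         1.9201         3.8402
  3         2.25         1.7738         5.3213
  4         2.25         1.6386         6.5544
  5         2.25         1.5137         7.5686
  6         2.25         1.3983         8.3901
  7       102.25        58.7040       410.9283
  Σ                     69.0271       444.6814
P = 69.0271; D_Mac = 6.44213 yrs; D_mod = 6.44213/(1+0.0825) = 5.95116 yrs.
ΔP/P ≈ -D_mod · Δy = -5.95116 × (+0.0185) = -0.110096 = -11.0096%.

-11.01%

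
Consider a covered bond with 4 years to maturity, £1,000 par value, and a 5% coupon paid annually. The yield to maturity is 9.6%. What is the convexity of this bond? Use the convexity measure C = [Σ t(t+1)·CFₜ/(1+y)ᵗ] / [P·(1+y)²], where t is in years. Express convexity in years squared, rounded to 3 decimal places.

14.983

With y = 0.096:
  t   CF        PV=CF/(1+0.096)^t    t·PV        t(t+1)·PV
  1        50.00        45.6204        45.6204          91.2409
  2        50.00        41.6245        83.2490         249.7469
  3        50.00        37.9785       113.9356         455.7426
  4     1,050.00       727.6911     2,910.7645      14,553.8226
  Σ                    852.9146     3,153.5696      15,350.5530
P = 852.9146.
Convexity = Σ t(t+1)·PV / [P·(1+y)²] = 15,350.5530 / (852.9146 × 1.201216) = 14.98295.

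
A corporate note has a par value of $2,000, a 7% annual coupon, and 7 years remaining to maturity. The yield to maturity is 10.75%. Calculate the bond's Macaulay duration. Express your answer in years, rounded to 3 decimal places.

Periodic yield y = 0.1075. Discount each cash flow and weight by its year:
  t   CF        PV=CF/(1+0.1075)^t    t·PV
  1       140.00       126.4108       126.4108
  2       140.00       114.1407       228.2814
  3       140.00       103.0616       309.1848
  4       140.00        93.0579       372.2315
  5       140.00        84.0252       420.1258
  6       140.00        75.8692       455.2153
  7     2,140.00     1,047.1469     7,330.0286
  Σ                  1,643.7123     9,241.4782
Price P = Σ PV = 1,643.7123.
Macaulay duration = Σ(t·PV) / P = 9,241.4782 / 1,643.7123 = 5.62232 years.

5.622 years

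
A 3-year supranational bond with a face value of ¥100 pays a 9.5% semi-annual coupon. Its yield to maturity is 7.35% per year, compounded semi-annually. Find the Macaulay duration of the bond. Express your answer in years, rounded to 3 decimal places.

Periodic yield y = 0.03675. Discount each cash flow and weight by its period:
  t   CF        PV=CF/(1+0.03675)^t    t·PV
  1         4.75         4.5816         4.5816
  2         4.75         4.4192         8.8384
  3         4.75         4.2626        12.7877
  4         4.75         4.1115        16.4459
  5         4.75         3.9657        19.8287
  6       104.75        84.3548       506.1288
  Σ                    105.6954       568.6111
Price P = Σ PV = 105.6954.
Macaulay duration = Σ(t·PV) / P = 568.6111 / 105.6954 = 5.37971 half-year periods.
In years: 5.37971 / 2 = 2.68986 years.

2.690 years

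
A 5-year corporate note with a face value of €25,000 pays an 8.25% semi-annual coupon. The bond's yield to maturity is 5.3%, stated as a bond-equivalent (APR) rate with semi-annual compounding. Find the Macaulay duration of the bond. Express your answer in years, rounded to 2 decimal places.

4.25 years

Periodic yield y = 0.0265. Discount each cash flow and weight by its period:
  t   CF        PV=CF/(1+0.0265)^t    t·PV
  1     1,031.25     1,004.6274     1,004.6274
  2     1,031.25       978.6920     1,957.3841
  3     1,031.25       953.4262     2,860.2787
  4     1,031.25       928.8127     3,715.2508
  5     1,031.25       904.8346     4,524.1729
  6     1,031.25       881.4755     5,288.8529
  7     1,031.25       858.7194     6,011.0360
  8     1,031.25       836.5508     6,692.4066
  9     1,031.25       814.9545     7,334.5908
  10   26,031.25    20,040.3585   200,403.5849
  Σ                 28,202.4517   239,792.1850
Price P = Σ PV = 28,202.4517.
Macaulay duration = Σ(t·PV) / P = 239,792.1850 / 28,202.4517 = 8.50253 half-year periods.
In years: 8.50253 / 2 = 4.25126 years.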